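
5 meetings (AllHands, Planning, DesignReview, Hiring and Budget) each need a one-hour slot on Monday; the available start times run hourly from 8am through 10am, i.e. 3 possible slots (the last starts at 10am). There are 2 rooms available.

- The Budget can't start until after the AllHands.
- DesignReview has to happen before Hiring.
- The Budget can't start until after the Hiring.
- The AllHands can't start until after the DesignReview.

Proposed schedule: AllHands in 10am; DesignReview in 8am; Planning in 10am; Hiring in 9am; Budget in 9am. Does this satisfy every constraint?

The Budget can't start until after the Hiring — violated.
The AllHands can't start until after the DesignReview — holds.
The Budget can't start until after the AllHands — violated.
There are 2 rooms available — holds.
DesignReview has to happen before Hiring — holds.

No — it violates: The Budget can't start until after the AllHands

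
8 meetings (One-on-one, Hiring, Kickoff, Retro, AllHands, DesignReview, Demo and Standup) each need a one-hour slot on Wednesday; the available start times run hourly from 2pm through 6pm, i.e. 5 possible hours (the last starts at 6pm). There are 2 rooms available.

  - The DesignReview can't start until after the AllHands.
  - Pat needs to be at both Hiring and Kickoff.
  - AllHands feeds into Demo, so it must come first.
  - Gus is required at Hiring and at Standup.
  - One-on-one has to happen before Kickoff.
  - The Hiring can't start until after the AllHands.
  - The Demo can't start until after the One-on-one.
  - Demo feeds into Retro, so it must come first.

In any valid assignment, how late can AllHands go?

Downstream work caps AllHands at 4pm.
AllHands at 4pm is achievable: Retro -> 6pm; DesignReview -> 6pm; Demo -> 5pm; AllHands -> 4pm; Standup -> 2pm; Kickoff -> 3pm; Hiring -> 5pm; One-on-one -> 2pm.

4pm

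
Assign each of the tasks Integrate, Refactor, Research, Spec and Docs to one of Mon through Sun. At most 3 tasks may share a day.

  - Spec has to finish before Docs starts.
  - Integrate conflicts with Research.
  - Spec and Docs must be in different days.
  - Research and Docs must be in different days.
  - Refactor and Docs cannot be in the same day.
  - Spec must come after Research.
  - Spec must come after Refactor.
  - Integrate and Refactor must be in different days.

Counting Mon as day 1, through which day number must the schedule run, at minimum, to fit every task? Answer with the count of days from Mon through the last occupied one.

3 days

The precedence chain requires at least 3 distinct days.
With at most 3 per day and 5 tasks, at least 2 days are needed.
3 works (last occupied day: Wed): for example Docs=Wed, Research=Mon, Refactor=Mon, Integrate=Tue, Spec=Tue.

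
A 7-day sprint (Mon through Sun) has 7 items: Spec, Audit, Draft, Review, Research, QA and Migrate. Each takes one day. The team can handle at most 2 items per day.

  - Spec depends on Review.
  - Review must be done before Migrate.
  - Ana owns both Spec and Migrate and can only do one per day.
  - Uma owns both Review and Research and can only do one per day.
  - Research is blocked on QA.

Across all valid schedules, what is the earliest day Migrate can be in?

Precedence pushes Migrate to at least Tue.
Migrate at Tue is achievable: Draft -> Thu, Migrate -> Tue, Audit -> Wed, Spec -> Wed, Review -> Mon, Research -> Tue, QA -> Mon.

Tue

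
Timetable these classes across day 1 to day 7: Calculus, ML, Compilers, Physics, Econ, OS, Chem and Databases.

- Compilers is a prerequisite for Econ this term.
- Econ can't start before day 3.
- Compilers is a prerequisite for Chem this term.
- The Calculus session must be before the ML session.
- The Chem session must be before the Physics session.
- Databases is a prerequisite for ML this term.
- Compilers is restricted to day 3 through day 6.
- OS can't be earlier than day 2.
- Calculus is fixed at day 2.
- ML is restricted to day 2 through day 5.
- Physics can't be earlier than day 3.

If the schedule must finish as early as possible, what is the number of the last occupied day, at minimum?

The precedence chain requires at least 3 distinct days.
Propagating the time windows through the other constraints, Physics can't land before day 5, so the schedule must run through at least day 5.
5 works (last occupied day: day 5): for example Physics in day 5, Compilers in day 3, Econ in day 4, OS in day 2, Databases in day 1, Calculus in day 2, ML in day 3, Chem in day 4.

5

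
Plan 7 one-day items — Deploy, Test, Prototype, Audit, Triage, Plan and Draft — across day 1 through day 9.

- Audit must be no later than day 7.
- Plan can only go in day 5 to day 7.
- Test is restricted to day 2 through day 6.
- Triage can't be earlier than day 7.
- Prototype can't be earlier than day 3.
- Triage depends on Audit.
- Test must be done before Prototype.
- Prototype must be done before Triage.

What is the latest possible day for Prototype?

day 8

Prototype is available from day 3; downstream work caps Prototype at day 8.
Prototype at day 8 is achievable: Triage=day 9; Draft=day 1; Plan=day 5; Audit=day 1; Prototype=day 8; Test=day 2; Deploy=day 1.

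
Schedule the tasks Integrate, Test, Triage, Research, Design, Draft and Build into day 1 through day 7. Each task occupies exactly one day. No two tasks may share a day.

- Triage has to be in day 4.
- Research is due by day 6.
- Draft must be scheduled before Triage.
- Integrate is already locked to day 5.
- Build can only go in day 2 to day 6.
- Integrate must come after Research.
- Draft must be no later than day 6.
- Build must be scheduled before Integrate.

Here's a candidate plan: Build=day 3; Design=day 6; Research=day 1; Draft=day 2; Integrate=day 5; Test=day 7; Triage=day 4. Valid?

Yes, all constraints hold

Build must be scheduled before Integrate — holds.
Integrate must come after Research — holds.
Draft must be scheduled before Triage — holds.
Research is due by day 6 — holds.
Integrate is already locked to day 5 — holds.
Draft must be no later than day 6 — holds.
Triage has to be in day 4 — holds.
No two tasks may share a day — holds.
Build can only go in day 2 to day 6 — holds.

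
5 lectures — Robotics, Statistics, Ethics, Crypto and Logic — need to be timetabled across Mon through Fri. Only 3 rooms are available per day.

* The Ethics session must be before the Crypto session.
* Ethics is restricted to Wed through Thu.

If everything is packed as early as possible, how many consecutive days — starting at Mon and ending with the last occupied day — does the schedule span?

4

The precedence chain requires at least 2 distinct days.
With at most 3 per day and 5 lectures, at least 2 days are needed.
Propagating the time windows through the other constraints, Crypto can't land before Thu — that is day 4 counting from Mon — so the schedule must run through at least 4 days.
4 works (last occupied day: Thu): for example Crypto -> Thu, Logic -> Mon, Statistics -> Mon, Robotics -> Mon, Ethics -> Wed.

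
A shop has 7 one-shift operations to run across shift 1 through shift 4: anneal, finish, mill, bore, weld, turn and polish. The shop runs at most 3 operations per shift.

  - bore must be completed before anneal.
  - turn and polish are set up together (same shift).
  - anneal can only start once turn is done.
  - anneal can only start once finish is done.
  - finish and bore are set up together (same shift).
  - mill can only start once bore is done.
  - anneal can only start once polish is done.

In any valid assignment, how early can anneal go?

shift 3

Precedence pushes anneal to at least shift 2.
anneal at shift 3 is achievable: finish -> shift 1, bore -> shift 1, polish -> shift 2, mill -> shift 2, anneal -> shift 3, weld -> shift 1, turn -> shift 2.
Nothing earlier works — the capacity limit rule out every shift before shift 3.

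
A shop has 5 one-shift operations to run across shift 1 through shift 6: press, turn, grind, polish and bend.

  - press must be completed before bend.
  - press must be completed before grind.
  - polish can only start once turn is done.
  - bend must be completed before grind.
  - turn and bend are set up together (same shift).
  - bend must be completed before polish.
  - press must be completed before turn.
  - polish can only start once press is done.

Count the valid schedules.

Splitting on press: it can be shift 1 (30), shift 2 (14), shift 3 (5), shift 4 (1). Listing each branch's schedules as (turn, grind, polish, bend) by shift number:
press=shift 1: (2,3,3,2) (2,3,4,2) (2,3,5,2) (2,3,6,2) (2,4,3,2) (2,4,4,2) (2,4,5,2) (2,4,6,2) (2,5,3,2) (2,5,4,2) (2,5,5,2) (2,5,6,2) (2,6,3,2) (2,6,4,2) (2,6,5,2) (2,6,6,2) (3,4,4,3) (3,4,5,3) (3,4,6,3) (3,5,4,3) (3,5,5,3) (3,5,6,3) (3,6,4,3) (3,6,5,3) (3,6,6,3) (4,5,5,4) (4,5,6,4) (4,6,5,4) (4,6,6,4) (5,6,6,5) — 30.
press=shift 2: (3,4,4,3) (3,4,5,3) (3,4,6,3) (3,5,4,3) (3,5,5,3) (3,5,6,3) (3,6,4,3) (3,6,5,3) (3,6,6,3) (4,5,5,4) (4,5,6,4) (4,6,5,4) (4,6,6,4) (5,6,6,5) — 14.
press=shift 3: (4,5,5,4) (4,5,6,4) (4,6,5,4) (4,6,6,4) (5,6,6,5) — 5.
press=shift 4: (5,6,6,5) — 1.
Summing: 30 + 14 + 5 + 1 = 50.

50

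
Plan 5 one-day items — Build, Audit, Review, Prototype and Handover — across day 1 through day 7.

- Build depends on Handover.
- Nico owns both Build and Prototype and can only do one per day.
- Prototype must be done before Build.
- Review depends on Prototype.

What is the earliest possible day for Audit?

Audit at day 1 is achievable: Handover -> day 1; Prototype -> day 1; Build -> day 2; Audit -> day 1; Review -> day 2.

day 1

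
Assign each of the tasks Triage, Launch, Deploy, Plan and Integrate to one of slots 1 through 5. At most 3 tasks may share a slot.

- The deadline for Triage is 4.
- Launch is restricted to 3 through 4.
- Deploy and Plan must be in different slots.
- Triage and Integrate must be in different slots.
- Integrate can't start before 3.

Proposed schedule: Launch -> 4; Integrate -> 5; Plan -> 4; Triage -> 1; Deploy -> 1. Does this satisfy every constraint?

Integrate can't start before 3 — holds.
Deploy and Plan must be in different slots — holds.
At most 3 tasks may share a slot — holds.
Triage and Integrate must be in different slots — holds.
The deadline for Triage is 4 — holds.
Launch is restricted to 3 through 4 — holds.

Yes, all constraints hold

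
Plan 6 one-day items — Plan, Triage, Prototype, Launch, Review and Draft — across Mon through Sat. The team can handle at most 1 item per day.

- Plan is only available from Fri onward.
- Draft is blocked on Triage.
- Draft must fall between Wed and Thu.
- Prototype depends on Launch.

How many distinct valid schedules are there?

Splitting on Plan: it can be Fri (15), Sat (15). Listing each branch's schedules as (Triage, Prototype, Launch, Review, Draft):
Plan=Fri: (Mon,Wed,Tue,Sat,Thu) (Mon,Thu,Tue,Sat,Wed) (Mon,Sat,Tue,Wed,Thu) (Mon,Sat,Tue,Thu,Wed) (Mon,Sat,Wed,Tue,Thu) (Mon,Sat,Thu,Tue,Wed) (Tue,Wed,Mon,Sat,Thu) (Tue,Thu,Mon,Sat,Wed) (Tue,Sat,Mon,Wed,Thu) (Tue,Sat,Mon,Thu,Wed) (Tue,Sat,Wed,Mon,Thu) (Tue,Sat,Thu,Mon,Wed) (Wed,Tue,Mon,Sat,Thu) (Wed,Sat,Mon,Tue,Thu) (Wed,Sat,Tue,Mon,Thu) — 15.
Plan=Sat: (Mon,Wed,Tue,Fri,Thu) (Mon,Thu,Tue,Fri,Wed) (Mon,Fri,Tue,Wed,Thu) (Mon,Fri,Tue,Thu,Wed) (Mon,Fri,Wed,Tue,Thu) (Mon,Fri,Thu,Tue,Wed) (Tue,Wed,Mon,Fri,Thu) (Tue,Thu,Mon,Fri,Wed) (Tue,Fri,Mon,Wed,Thu) (Tue,Fri,Mon,Thu,Wed) (Tue,Fri,Wed,Mon,Thu) (Tue,Fri,Thu,Mon,Wed) (Wed,Tue,Mon,Fri,Thu) (Wed,Fri,Mon,Tue,Thu) (Wed,Fri,Tue,Mon,Thu) — 15.
Summing: 15 + 15 = 30.

30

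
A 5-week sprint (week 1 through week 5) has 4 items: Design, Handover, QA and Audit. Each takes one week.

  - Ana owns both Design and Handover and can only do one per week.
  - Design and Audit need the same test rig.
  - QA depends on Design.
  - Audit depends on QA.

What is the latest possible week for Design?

Downstream work caps Design at week 3.
Design at week 3 is achievable: QA in week 4, Design in week 3, Handover in week 1, Audit in week 5.

week 3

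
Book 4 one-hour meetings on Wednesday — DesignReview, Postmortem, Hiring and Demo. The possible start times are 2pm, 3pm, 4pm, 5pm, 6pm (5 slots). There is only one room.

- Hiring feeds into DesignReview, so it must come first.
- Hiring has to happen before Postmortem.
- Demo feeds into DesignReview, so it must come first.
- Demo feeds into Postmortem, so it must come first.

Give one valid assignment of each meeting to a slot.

Demo in 3pm; DesignReview in 4pm; Postmortem in 5pm; Hiring in 2pm

Checking: Demo(3pm) before Postmortem(5pm); Demo(3pm) before DesignReview(4pm); Hiring(2pm) before DesignReview(4pm); Hiring(2pm) before Postmortem(5pm); max 1 per slot (cap 1).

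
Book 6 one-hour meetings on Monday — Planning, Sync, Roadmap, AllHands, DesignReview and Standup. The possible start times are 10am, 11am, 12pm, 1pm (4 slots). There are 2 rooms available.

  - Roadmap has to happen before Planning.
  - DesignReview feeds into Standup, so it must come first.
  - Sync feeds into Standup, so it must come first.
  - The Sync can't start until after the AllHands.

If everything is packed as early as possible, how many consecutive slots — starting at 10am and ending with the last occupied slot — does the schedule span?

The precedence chain requires at least 3 distinct slots.
With at most 2 per slot and 6 meetings, at least 3 slots are needed.
3 works (last occupied slot: 12pm): for example Sync -> 11am, Planning -> 12pm, DesignReview -> 11am, Standup -> 12pm, Roadmap -> 10am, AllHands -> 10am.

3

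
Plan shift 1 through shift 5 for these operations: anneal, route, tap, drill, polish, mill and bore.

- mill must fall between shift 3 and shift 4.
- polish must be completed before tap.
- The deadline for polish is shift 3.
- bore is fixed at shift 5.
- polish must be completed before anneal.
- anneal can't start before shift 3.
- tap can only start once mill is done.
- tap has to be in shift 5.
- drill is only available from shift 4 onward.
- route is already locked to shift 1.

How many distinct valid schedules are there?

Splitting on anneal: it can be shift 3 (8), shift 4 (12), shift 5 (12). Listing each branch's schedules as (route, tap, drill, polish, mill, bore) by shift number:
anneal=shift 3: (1,5,4,1,3,5) (1,5,4,1,4,5) (1,5,4,2,3,5) (1,5,4,2,4,5) (1,5,5,1,3,5) (1,5,5,1,4,5) (1,5,5,2,3,5) (1,5,5,2,4,5) — 8.
anneal=shift 4: (1,5,4,1,3,5) (1,5,4,1,4,5) (1,5,4,2,3,5) (1,5,4,2,4,5) (1,5,4,3,3,5) (1,5,4,3,4,5) (1,5,5,1,3,5) (1,5,5,1,4,5) (1,5,5,2,3,5) (1,5,5,2,4,5) (1,5,5,3,3,5) (1,5,5,3,4,5) — 12.
anneal=shift 5: (1,5,4,1,3,5) (1,5,4,1,4,5) (1,5,4,2,3,5) (1,5,4,2,4,5) (1,5,4,3,3,5) (1,5,4,3,4,5) (1,5,5,1,3,5) (1,5,5,1,4,5) (1,5,5,2,3,5) (1,5,5,2,4,5) (1,5,5,3,3,5) (1,5,5,3,4,5) — 12.
Summing: 8 + 12 + 12 = 32.

32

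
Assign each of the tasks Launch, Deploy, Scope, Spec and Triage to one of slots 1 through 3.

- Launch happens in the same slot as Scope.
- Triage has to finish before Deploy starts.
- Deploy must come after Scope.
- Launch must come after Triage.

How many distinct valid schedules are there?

Enumerating: Spec -> 1; Deploy -> 3; Scope -> 2; Triage -> 1; Launch -> 2 | Scope in 2; Triage in 1; Deploy in 3; Spec in 2; Launch in 2 | Triage -> 1, Spec -> 3, Scope -> 2, Deploy -> 3, Launch -> 2.

3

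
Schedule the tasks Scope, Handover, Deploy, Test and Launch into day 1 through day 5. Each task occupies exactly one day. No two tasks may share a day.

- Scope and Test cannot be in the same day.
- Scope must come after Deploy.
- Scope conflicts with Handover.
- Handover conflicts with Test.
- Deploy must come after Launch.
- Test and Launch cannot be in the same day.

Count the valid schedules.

Splitting on Scope: it can be day 3 (2), day 4 (6), day 5 (12). Listing each branch's schedules as (Handover, Deploy, Test, Launch) by day number:
Scope=day 3: (4,2,5,1) (5,2,4,1) — 2.
Scope=day 4: (1,3,5,2) (2,3,5,1) (3,2,5,1) (5,2,3,1) (5,3,1,2) (5,3,2,1) — 6.
Scope=day 5: (1,3,4,2) (1,4,2,3) (1,4,3,2) (2,3,4,1) (2,4,1,3) (2,4,3,1) (3,2,4,1) (3,4,1,2) (3,4,2,1) (4,2,3,1) (4,3,1,2) (4,3,2,1) — 12.
Summing: 2 + 6 + 12 = 20.

20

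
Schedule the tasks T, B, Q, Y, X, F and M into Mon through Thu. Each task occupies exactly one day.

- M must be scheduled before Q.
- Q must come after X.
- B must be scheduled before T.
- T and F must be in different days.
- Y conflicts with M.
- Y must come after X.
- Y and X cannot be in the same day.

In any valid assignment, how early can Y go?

Tue

Precedence pushes Y to at least Tue.
Y at Tue is achievable: X=Mon, M=Mon, B=Mon, T=Tue, F=Mon, Q=Tue, Y=Tue.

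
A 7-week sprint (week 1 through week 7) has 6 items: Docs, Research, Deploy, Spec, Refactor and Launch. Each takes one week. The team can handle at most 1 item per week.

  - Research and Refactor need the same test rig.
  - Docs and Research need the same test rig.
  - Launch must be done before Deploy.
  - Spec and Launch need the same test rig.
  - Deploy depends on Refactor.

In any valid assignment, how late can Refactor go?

week 6

Downstream work caps Refactor at week 6.
Refactor at week 6 is achievable: Spec -> week 4; Deploy -> week 7; Research -> week 3; Refactor -> week 6; Launch -> week 1; Docs -> week 2.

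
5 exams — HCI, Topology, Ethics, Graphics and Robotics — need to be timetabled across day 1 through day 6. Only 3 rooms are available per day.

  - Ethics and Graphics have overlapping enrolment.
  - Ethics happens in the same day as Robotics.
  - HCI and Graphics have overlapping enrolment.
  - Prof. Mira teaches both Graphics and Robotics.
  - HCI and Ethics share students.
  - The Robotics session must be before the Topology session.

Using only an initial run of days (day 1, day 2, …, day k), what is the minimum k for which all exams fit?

3 days

The precedence chain requires at least 2 distinct days.
With at most 3 per day and 5 exams, at least 2 days are needed.
Could 2 days be enough, i.e. nothing placed later than day 2? No: Topology must come after Robotics (at day 1 or later) → {day 2}; Robotics must come before Topology (at day 2 or earlier) → {day 1}; Ethics must be in the same day as Robotics (in {day 1}) → {day 1}; HCI can't share with Ethics (day 1) → {day 2}; Graphics can't share with Robotics (day 1) → {day 2}; Graphics can't share with HCI (day 2) → nothing is left.
So 2 days is not enough.
3 works (last occupied day: day 3): for example HCI=day 2; Ethics=day 1; Robotics=day 1; Graphics=day 3; Topology=day 2.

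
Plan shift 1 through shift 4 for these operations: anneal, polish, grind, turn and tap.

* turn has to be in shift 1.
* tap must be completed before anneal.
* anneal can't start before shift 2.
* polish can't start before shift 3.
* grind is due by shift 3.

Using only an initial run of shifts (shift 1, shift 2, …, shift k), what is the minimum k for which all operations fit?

The precedence chain requires at least 2 distinct shifts.
polish can't be placed before shift 3, so the schedule must run through at least shift 3.
3 works (last occupied shift: shift 3): for example grind=shift 1, turn=shift 1, anneal=shift 2, tap=shift 1, polish=shift 3.

3 shifts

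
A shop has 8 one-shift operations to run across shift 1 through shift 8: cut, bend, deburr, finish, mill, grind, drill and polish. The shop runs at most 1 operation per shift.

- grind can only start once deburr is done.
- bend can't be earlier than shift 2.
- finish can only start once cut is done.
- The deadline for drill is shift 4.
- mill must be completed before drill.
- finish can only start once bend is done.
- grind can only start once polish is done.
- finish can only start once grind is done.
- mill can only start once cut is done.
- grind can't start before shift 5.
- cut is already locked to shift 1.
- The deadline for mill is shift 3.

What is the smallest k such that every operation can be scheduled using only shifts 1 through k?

8 shifts

The precedence chain requires at least 3 distinct shifts.
With at most 1 per shift and 8 operations, at least 8 shifts are needed.
Propagating the time windows through the other constraints, finish can't land before shift 6, so the schedule must run through at least shift 6.
8 works (last occupied shift: shift 8): for example finish=shift 8, deburr=shift 4, polish=shift 5, drill=shift 3, mill=shift 2, bend=shift 7, cut=shift 1, grind=shift 6.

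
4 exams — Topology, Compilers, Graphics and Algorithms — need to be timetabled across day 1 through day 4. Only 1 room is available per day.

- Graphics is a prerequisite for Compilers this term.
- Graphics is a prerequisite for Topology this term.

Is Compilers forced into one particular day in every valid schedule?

No

Compilers can be day 2 (e.g. Compilers=day 2, Graphics=day 1, Topology=day 3, Algorithms=day 4) or day 3 (e.g. Compilers -> day 3, Algorithms -> day 4, Graphics -> day 1, Topology -> day 2).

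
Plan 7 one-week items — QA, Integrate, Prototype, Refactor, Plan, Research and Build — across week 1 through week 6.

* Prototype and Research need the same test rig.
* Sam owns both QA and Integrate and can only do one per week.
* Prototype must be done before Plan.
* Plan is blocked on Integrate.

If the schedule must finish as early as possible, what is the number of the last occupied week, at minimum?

2

The precedence chain requires at least 2 distinct weeks.
2 works (last occupied week: week 2): for example Integrate in week 1; QA in week 2; Research in week 2; Build in week 1; Plan in week 2; Refactor in week 1; Prototype in week 1.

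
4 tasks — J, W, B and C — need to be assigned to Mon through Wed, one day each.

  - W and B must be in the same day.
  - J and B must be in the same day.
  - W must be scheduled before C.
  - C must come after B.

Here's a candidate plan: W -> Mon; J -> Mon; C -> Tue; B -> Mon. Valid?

Yes

W and B must be in the same day — holds.
W must be scheduled before C — holds.
J and B must be in the same day — holds.
C must come after B — holds.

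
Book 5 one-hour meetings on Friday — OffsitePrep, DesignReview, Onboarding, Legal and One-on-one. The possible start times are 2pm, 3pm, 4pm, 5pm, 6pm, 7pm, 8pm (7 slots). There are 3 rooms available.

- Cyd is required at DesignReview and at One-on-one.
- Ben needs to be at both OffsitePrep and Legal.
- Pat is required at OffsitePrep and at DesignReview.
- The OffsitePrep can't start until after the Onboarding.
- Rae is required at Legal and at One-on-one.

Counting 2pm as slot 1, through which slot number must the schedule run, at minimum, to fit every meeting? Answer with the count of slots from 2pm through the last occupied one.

2 slots

The precedence chain requires at least 2 distinct slots.
With at most 3 per slot and 5 meetings, at least 2 slots are needed.
2 works (last occupied slot: 3pm): for example Legal=2pm, Onboarding=2pm, DesignReview=2pm, One-on-one=3pm, OffsitePrep=3pm.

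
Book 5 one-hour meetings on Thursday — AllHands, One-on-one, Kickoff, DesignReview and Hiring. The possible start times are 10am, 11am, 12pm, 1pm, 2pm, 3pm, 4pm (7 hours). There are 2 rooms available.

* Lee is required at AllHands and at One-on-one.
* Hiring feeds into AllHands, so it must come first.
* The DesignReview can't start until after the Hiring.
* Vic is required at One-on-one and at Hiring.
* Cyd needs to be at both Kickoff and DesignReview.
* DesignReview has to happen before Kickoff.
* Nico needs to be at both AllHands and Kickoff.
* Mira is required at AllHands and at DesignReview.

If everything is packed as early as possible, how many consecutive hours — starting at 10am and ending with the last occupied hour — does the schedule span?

The precedence chain requires at least 3 distinct hours.
With at most 2 per hour and 5 meetings, at least 3 hours are needed.
Could 3 hours be enough, i.e. nothing placed later than 12pm? No: AllHands must come after Hiring (at 10am or later) → {11am, 12pm}; Hiring must come before AllHands (at 12pm or earlier) → {10am, 11am}; Kickoff must come after DesignReview (at 10am or later) → {11am, 12pm}; DesignReview must come before Kickoff (at 12pm or earlier) → {10am, 11am}; DesignReview must come after Hiring (at 10am or later) → {11am}; AllHands can't share with DesignReview (11am) → {12pm}; Kickoff can't share with DesignReview (11am) → {12pm}; Kickoff can't share with AllHands (12pm) → nothing is left.
So 3 hours is not enough.
4 works (last occupied hour: 1pm): for example AllHands in 12pm; Kickoff in 1pm; One-on-one in 11am; Hiring in 10am; DesignReview in 11am.

4 hours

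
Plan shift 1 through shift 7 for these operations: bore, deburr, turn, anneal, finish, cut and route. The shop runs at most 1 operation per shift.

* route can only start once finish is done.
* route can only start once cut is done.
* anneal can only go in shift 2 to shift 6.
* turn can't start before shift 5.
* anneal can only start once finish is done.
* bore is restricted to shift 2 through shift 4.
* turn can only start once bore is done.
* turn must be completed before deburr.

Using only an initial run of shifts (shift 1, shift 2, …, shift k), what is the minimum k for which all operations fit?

The precedence chain requires at least 3 distinct shifts.
With at most 1 per shift and 7 operations, at least 7 shifts are needed.
Propagating the time windows through the other constraints, deburr can't land before shift 6, so the schedule must run through at least shift 6.
7 works (last occupied shift: shift 7): for example bore=shift 2, finish=shift 1, route=shift 6, deburr=shift 7, turn=shift 5, anneal=shift 3, cut=shift 4.

7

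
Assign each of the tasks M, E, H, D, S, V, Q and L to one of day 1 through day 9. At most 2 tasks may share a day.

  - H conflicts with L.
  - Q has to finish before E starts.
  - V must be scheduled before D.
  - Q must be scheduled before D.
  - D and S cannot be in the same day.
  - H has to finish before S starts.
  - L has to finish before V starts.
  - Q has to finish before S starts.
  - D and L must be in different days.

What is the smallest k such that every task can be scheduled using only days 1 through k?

4

The precedence chain requires at least 3 distinct days.
With at most 2 per day and 8 tasks, at least 4 days are needed.
4 works (last occupied day: day 4): for example M in day 4, V in day 2, Q in day 1, S in day 4, D in day 3, E in day 2, L in day 1, H in day 3.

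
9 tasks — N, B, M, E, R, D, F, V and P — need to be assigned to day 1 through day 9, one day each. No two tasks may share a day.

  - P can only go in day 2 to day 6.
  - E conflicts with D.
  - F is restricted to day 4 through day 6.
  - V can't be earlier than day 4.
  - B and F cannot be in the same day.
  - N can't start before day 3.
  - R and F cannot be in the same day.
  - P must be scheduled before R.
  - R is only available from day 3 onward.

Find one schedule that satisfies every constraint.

F in day 4, E in day 8, N in day 6, P in day 2, B in day 1, V in day 5, R in day 3, D in day 9, M in day 7

Checking: P(day 2) before R(day 3); B(day 1) != F(day 4); R(day 3) != F(day 4); E(day 8) != D(day 9); V=day 5 in [day 4,day 9]; N=day 6 in [day 3,day 9]; P=day 2 in [day 2,day 6]; F=day 4 in [day 4,day 6]; R=day 3 in [day 3,day 9]; max 1 per day (cap 1).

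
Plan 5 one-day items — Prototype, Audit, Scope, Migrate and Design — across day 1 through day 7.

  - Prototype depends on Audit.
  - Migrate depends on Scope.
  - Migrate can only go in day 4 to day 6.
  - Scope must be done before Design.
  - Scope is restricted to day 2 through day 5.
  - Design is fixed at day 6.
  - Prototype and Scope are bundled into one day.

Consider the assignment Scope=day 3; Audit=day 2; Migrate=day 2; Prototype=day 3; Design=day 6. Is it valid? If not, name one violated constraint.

Prototype depends on Audit — holds.
Prototype and Scope are bundled into one day — holds.
Scope is restricted to day 2 through day 5 — holds.
Design is fixed at day 6 — holds.
Migrate can only go in day 4 to day 6 — violated.
Scope must be done before Design — holds.
Migrate depends on Scope — violated.

No. Migrate can only go in day 4 to day 6 is not satisfied.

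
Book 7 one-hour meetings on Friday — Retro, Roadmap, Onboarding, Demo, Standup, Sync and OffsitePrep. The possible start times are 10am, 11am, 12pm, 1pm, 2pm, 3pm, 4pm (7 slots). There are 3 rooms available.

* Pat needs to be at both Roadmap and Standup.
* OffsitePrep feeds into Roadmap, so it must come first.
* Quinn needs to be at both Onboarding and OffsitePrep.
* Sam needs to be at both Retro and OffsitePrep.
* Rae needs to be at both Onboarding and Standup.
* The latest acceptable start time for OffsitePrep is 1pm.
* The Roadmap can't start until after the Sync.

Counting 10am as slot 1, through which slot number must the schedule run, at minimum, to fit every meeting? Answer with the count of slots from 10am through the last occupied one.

3 slots

The precedence chain requires at least 2 distinct slots.
With at most 3 per slot and 7 meetings, at least 3 slots are needed.
3 works (last occupied slot: 12pm): for example Onboarding -> 11am, Sync -> 10am, Demo -> 10am, OffsitePrep -> 10am, Roadmap -> 11am, Standup -> 12pm, Retro -> 11am.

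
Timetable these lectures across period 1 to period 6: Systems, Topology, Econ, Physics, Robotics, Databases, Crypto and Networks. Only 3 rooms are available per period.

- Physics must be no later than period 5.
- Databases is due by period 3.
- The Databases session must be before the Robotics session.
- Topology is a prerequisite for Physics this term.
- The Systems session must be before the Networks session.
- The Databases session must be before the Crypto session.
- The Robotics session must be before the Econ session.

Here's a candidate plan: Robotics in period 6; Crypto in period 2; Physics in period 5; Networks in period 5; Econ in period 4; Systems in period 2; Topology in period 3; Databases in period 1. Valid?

Physics must be no later than period 5 — holds.
Only 3 rooms are available per period — holds.
The Systems session must be before the Networks session — holds.
The Databases session must be before the Robotics session — holds.
Databases is due by period 3 — holds.
The Databases session must be before the Crypto session — holds.
The Robotics session must be before the Econ session — violated.
Topology is a prerequisite for Physics this term — holds.

No. The Robotics session must be before the Econ session is not satisfied.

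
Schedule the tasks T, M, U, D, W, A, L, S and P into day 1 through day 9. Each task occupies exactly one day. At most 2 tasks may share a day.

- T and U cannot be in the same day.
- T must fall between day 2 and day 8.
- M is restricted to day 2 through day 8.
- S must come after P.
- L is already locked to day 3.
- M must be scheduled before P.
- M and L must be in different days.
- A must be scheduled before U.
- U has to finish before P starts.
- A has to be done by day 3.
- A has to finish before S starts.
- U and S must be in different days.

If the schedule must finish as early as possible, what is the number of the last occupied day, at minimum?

5

The precedence chain requires at least 4 distinct days.
With at most 2 per day and 9 tasks, at least 5 days are needed.
5 works (last occupied day: day 5): for example U=day 3, D=day 1, W=day 4, T=day 2, M=day 2, L=day 3, A=day 1, S=day 5, P=day 4.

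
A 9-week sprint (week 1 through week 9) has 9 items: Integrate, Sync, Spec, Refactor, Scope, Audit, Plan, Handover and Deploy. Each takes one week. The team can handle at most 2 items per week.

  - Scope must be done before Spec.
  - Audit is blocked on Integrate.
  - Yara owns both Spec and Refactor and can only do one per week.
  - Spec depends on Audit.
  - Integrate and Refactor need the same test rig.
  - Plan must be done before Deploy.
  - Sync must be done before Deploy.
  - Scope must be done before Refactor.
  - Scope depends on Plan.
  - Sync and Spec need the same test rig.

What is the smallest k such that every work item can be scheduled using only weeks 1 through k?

The precedence chain requires at least 3 distinct weeks.
With at most 2 per week and 9 work items, at least 5 weeks are needed.
5 works (last occupied week: week 5): for example Sync=week 4; Plan=week 1; Refactor=week 4; Handover=week 3; Scope=week 2; Integrate=week 1; Audit=week 2; Spec=week 3; Deploy=week 5.

5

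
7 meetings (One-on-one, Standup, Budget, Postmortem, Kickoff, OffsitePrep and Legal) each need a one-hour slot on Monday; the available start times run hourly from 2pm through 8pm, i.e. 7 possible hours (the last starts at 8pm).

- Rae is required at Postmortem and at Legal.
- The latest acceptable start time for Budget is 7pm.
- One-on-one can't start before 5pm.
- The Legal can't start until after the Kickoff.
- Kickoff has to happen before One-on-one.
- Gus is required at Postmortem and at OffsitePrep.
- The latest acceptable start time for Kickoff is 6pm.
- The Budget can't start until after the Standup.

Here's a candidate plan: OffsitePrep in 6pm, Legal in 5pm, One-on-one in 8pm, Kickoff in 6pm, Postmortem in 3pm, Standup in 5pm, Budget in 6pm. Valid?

Kickoff has to happen before One-on-one — holds.
The latest acceptable start time for Kickoff is 6pm — holds.
Gus is required at Postmortem and at OffsitePrep — holds.
The Legal can't start until after the Kickoff — violated.
One-on-one can't start before 5pm — holds.
The latest acceptable start time for Budget is 7pm — holds.
Rae is required at Postmortem and at Legal — holds.
The Budget can't start until after the Standup — holds.

Invalid. The Legal can't start until after the Kickoff.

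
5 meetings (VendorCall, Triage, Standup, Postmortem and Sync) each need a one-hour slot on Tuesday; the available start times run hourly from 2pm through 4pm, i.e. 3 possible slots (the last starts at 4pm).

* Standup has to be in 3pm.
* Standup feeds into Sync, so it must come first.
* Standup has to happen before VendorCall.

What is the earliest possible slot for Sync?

4pm

Precedence pushes Sync to at least 4pm.
Sync at 4pm is achievable: Postmortem -> 2pm, Standup -> 3pm, VendorCall -> 4pm, Sync -> 4pm, Triage -> 2pm.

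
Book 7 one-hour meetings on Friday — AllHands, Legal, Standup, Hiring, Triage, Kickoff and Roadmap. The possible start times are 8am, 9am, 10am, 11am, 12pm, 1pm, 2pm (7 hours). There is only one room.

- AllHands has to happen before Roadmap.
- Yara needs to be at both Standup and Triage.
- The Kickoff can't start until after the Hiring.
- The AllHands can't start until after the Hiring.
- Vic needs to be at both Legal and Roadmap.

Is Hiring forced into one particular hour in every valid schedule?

Hiring can be 8am (e.g. Standup=1pm; Triage=2pm; Kickoff=10am; Hiring=8am; AllHands=9am; Legal=12pm; Roadmap=11am) or 9am (e.g. Triage=2pm; Standup=1pm; Roadmap=12pm; Hiring=9am; Kickoff=11am; Legal=8am; AllHands=10am).

No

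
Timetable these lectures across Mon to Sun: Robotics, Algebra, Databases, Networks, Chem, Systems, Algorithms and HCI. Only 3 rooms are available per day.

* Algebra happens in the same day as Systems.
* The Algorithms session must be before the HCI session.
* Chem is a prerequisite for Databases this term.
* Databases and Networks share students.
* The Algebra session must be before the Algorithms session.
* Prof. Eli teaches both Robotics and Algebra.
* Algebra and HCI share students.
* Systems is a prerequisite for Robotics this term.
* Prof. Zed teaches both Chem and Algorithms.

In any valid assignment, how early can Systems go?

Systems must be in the same day as Algebra, which can't be after Fri, so Systems is at most Fri.
Systems at Mon is achievable: Databases -> Tue; Chem -> Mon; Robotics -> Tue; Algorithms -> Tue; Systems -> Mon; Algebra -> Mon; Networks -> Wed; HCI -> Wed.

Mon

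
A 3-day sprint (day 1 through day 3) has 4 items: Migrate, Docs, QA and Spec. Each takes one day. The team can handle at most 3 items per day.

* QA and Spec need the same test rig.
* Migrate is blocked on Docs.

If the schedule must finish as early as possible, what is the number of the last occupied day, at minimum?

2

The precedence chain requires at least 2 distinct days.
With at most 3 per day and 4 work items, at least 2 days are needed.
2 works (last occupied day: day 2): for example Spec -> day 2, Docs -> day 1, Migrate -> day 2, QA -> day 1.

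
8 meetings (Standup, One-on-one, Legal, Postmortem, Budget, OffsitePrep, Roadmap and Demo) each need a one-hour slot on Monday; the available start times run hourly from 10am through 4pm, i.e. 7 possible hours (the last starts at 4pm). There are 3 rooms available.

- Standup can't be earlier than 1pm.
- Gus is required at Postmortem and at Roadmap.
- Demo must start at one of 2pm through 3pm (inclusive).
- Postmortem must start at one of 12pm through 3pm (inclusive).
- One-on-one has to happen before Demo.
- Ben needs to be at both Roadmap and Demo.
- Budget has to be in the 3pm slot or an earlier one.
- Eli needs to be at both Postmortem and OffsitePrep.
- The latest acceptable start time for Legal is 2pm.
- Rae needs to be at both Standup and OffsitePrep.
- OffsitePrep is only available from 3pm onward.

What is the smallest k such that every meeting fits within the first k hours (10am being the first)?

The precedence chain requires at least 2 distinct hours.
With at most 3 per hour and 8 meetings, at least 3 hours are needed.
OffsitePrep can't be placed before 3pm — that is hour 6 counting from 10am — so the schedule must run through at least 6 hours.
6 works (last occupied hour: 3pm): for example Standup in 1pm, One-on-one in 10am, Postmortem in 12pm, Legal in 10am, Budget in 10am, Demo in 2pm, OffsitePrep in 3pm, Roadmap in 11am.

6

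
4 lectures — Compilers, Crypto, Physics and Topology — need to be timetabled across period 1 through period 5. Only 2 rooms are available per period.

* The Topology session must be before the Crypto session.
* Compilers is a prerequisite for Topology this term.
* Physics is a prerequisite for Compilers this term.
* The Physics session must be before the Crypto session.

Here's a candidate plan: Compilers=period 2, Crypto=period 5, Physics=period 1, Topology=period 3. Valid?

Compilers is a prerequisite for Topology this term — holds.
The Physics session must be before the Crypto session — holds.
The Topology session must be before the Crypto session — holds.
Only 2 rooms are available per period — holds.
Physics is a prerequisite for Compilers this term — holds.

Yes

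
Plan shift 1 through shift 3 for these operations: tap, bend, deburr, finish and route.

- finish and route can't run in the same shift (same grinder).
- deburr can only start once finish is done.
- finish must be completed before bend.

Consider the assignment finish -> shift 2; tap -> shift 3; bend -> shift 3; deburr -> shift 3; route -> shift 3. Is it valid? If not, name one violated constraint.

Valid

finish must be completed before bend — holds.
deburr can only start once finish is done — holds.
finish and route can't run in the same shift (same grinder) — holds.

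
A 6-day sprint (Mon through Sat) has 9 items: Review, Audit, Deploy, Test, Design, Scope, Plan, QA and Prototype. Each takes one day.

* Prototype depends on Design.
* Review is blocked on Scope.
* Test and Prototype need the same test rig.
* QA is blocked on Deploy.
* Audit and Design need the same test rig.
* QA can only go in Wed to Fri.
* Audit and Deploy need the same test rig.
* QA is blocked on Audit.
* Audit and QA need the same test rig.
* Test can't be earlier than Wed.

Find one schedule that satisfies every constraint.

Review=Tue; Design=Tue; Scope=Mon; Plan=Mon; QA=Wed; Deploy=Tue; Prototype=Thu; Audit=Mon; Test=Wed

Checking: Audit(Mon) before QA(Wed); Design(Tue) before Prototype(Thu); Deploy(Tue) before QA(Wed); Scope(Mon) before Review(Tue); Test(Wed) != Prototype(Thu); Audit(Mon) != QA(Wed); Audit(Mon) != Design(Tue); Audit(Mon) != Deploy(Tue); Test=Wed in [Wed,Sat]; QA=Wed in [Wed,Fri].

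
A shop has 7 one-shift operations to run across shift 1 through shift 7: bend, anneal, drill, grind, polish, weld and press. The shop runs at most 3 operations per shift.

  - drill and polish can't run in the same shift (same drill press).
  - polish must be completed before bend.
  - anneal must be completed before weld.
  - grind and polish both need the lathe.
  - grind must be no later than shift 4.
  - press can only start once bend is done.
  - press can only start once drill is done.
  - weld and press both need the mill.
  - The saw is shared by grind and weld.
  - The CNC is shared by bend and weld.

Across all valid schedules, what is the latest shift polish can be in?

shift 5

Downstream work caps polish at shift 5.
polish at shift 5 is achievable: grind -> shift 1, anneal -> shift 1, press -> shift 7, polish -> shift 5, drill -> shift 1, weld -> shift 2, bend -> shift 6.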